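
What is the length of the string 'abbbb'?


String: 'abbbb'
Counting characters:
  'a' appears 1 time(s)
  'b' appears 4 time(s)
Total length = 1 + 4 = 5

5


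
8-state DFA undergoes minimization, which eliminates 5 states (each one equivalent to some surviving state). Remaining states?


Original DFA: 8 states
Redundant states removed: 5
Minimized states = original - removed
= 8 - 5
= 3

3


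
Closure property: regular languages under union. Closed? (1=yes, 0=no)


Regular languages are closed under:
- Union (DFA product construction)
- Intersection (DFA product construction)
- Complement (swap accept/reject states)
- Concatenation (NFA construction)
- Kleene star (NFA construction)
union is in this list
Therefore: closed

1


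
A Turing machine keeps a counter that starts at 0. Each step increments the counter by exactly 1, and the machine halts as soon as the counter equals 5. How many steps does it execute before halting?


Counter starts at 0. Counting sequence:
  Step 1: counter = 1
  Step 2: counter = 2
  Step 3: counter = 3
  Step 4: counter = 4
  Step 5: counter = 5
Counter reached 5 -> halt
Total steps = 5

5


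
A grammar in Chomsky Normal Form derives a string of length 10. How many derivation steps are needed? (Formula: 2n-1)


Chomsky Normal Form derivation:
String length n = 10
Each step either:
  - Splits a nonterminal into two (n-1 such steps)
  - Converts a nonterminal to terminal (n such steps)
Total = (n-1) + n = 2n - 1
= 2(10) - 1
= 20 - 1
= 19

19


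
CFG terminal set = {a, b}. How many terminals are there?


Terminal symbols: a, b
Counting each: a (#1), b (#2)
Total = 2

2


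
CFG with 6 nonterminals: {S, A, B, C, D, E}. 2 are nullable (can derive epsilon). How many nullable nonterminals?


Nonterminals: {S, A, B, C, D, E}
A nonterminal is nullable if it can derive epsilon
Counting nullable nonterminals: 2
Total nullable = 2

2


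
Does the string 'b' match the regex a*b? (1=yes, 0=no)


Pattern: a*b
String: 'b'
Pattern requires: zero or more 'a's followed by exactly one 'b'
Found 0 leading 'a's
Remaining: 'b'
Remaining is exactly 'b' -> match
Result: 1

1


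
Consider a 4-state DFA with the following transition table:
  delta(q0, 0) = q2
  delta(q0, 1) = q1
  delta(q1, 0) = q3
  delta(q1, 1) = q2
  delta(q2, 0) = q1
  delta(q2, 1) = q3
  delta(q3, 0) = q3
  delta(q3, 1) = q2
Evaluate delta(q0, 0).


Looking up transition function:
delta(q0, 0) in the table
Row: q0, Column: 0
Result: q2

q2


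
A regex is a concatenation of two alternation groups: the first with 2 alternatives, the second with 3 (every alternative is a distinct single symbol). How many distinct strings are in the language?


First group: 2 alternatives
Second group: 3 alternatives
Concatenation: each choice from group 1 pairs with each from group 2
Total = 2 x 3 = 6

6


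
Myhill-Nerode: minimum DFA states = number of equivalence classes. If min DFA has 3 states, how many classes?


Myhill-Nerode theorem:
Number of equivalence classes = number of states in minimal DFA
Minimal DFA states = 3
Therefore equivalence classes = 3

3


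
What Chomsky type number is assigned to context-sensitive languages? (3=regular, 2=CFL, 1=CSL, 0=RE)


Chomsky hierarchy levels:
  Type 3: Regular (DFA/NFA/regex)
  Type 2: Context-free (PDA)
  Type 1: Context-sensitive
  Type 0: Recursively enumerable (TM)
'context-sensitive' corresponds to Type 1

1


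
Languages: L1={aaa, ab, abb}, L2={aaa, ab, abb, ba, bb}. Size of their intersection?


L1 = {aaa, ab, abb}
L2 = {aaa, ab, abb, ba, bb}
Checking each string in L1 against L2:
  'aaa': in L2? Yes
  'ab': in L2? Yes
  'abb': in L2? Yes
Intersection = {aaa, ab, abb}
|L1 ∩ L2| = 3

3


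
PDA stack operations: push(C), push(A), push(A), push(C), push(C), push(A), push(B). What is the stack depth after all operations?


Tracing stack operations:
  push(C) -> stack = [C], depth=1
  push(A) -> stack = [C,A], depth=2
  push(A) -> stack = [C,A,A], depth=3
  push(C) -> stack = [C,A,A,C], depth=4
  push(C) -> stack = [C,A,A,C,C], depth=5
  push(A) -> stack = [C,A,A,C,C,A], depth=6
  push(B) -> stack = [C,A,A,C,C,A,B], depth=7
Final depth = 7

7


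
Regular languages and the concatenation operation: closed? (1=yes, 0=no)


Regular languages are closed under all standard operations:
- Union: Yes (product construction)
- Intersection: Yes (product construction)
- Complement: Yes (swap accept/reject)
- Concatenation: Yes (NFA construction)
Operation: concatenation -> Closed

1


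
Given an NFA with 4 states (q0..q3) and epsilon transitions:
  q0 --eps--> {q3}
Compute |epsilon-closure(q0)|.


Starting from q0
Initialize closure = {q0}
Follow epsilon from q0 -> add q3
Final closure: {q0, q3}
Size = 2

2


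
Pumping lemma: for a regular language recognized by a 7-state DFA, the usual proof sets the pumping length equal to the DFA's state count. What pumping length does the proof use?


Pumping lemma for regular languages (standard proof):
Take p = |Q|, the number of DFA states.
Any string of length >= |Q| passes through |Q|+1 states while reading its first |Q| symbols,
so by pigeonhole some state repeats, giving the loop that can be pumped.
Here |Q| = 7
Therefore the proof uses p = 7

7


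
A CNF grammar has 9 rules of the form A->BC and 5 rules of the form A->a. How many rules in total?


CNF allows two rule forms:
  A -> BC (binary): 9 rules
  A -> a (terminal): 5 rules
Total = 9 + 5 = 14

14


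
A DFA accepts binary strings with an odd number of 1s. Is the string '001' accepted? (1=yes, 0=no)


DFA has 2 states: q_even (start, accept=no) and q_odd
Processing string '001' character by character:
  Position 0: read '0', 1-count=0 -> q_even (no change)
  Position 1: read '0', 1-count=0 -> q_even (no change)
  Position 2: read '1', 1-count=1 -> q_odd
Final state: q_odd, total 1s = 1 (odd); the DFA requires an odd count -> accept

1


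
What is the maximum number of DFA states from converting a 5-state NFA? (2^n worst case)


NFA has 5 states
Subset construction: each DFA state = subset of NFA states
Maximum subsets = 2^5
2^5 = 32

32


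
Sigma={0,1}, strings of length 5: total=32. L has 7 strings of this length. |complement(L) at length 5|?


Alphabet: {0,1}
String length: 5
Total strings of length 5 = 2^5 = 32
Strings in L = 7
Complement = total - |L|
= 32 - 7
= 25

25


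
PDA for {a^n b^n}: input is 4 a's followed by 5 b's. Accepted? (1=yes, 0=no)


Language requires equal numbers of a's and b's
PDA pushes for each 'a', pops for each 'b'
Number of a's = 4
Number of b's = 5
4 != 5 -> Reject

0


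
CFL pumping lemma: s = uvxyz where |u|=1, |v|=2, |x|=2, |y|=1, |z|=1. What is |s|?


|s| = |u| + |v| + |x| + |y| + |z|
= 1 + 2 + 2 + 1 + 1
= 3 + 2 + 2
= 5 + 2
= 7

7


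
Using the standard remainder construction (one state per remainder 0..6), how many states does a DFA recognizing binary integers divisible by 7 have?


Divisibility by 7 is tracked via the remainder mod 7: 0, 1, ..., 6
The construction assigns one state to each remainder
Number of remainders = 7

7


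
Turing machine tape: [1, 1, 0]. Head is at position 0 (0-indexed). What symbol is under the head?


Tape: [1, 1, 0]
Positions: 0 1 2
Values:    1 1 0
Head at position 0
tape[0] = 1

1


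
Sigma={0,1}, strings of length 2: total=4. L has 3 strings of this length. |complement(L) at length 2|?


Alphabet: {0,1}
String length: 2
Total strings of length 2 = 2^2 = 4
Strings in L = 3
Complement = total - |L|
= 4 - 3
= 1

1


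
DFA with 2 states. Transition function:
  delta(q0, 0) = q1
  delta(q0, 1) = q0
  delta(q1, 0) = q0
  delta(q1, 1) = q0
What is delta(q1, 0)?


Looking up transition function:
delta(q1, 0) in the table
Row: q1, Column: 0
Result: q0

q0


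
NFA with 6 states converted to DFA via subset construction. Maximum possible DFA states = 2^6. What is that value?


NFA has 6 states
Subset construction: each DFA state = subset of NFA states
Maximum subsets = 2^6
2^6 = 64

64


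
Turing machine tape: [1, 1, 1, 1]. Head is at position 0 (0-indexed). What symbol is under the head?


Tape: [1, 1, 1, 1]
Positions: 0 1 2 3
Values:    1 1 1 1
Head at position 0
tape[0] = 1

1


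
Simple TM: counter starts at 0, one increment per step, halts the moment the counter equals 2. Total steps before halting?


Counter starts at 0. Counting sequence:
  Step 1: counter = 1
  Step 2: counter = 2
Counter reached 2 -> halt
Total steps = 2

2


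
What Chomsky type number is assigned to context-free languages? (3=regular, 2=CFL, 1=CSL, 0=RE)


Chomsky hierarchy levels:
  Type 3: Regular (DFA/NFA/regex)
  Type 2: Context-free (PDA)
  Type 1: Context-sensitive
  Type 0: Recursively enumerable (TM)
'context-free' corresponds to Type 2

2


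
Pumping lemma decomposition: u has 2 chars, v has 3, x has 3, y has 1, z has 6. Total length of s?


|s| = |u| + |v| + |x| + |y| + |z|
= 2 + 3 + 3 + 1 + 6
= 5 + 3 + 7
= 8 + 7
= 15

15


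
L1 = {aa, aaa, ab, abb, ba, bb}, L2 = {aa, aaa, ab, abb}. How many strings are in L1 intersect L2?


L1 = {aa, aaa, ab, abb, ba, bb}
L2 = {aa, aaa, ab, abb}
Checking each string in L1 against L2:
  'aa': in L2? Yes
  'aaa': in L2? Yes
  'ab': in L2? Yes
  'abb': in L2? Yes
  'ba': in L2? No
  'bb': in L2? No
Intersection = {aa, aaa, ab, abb}
|L1 ∩ L2| = 4

4


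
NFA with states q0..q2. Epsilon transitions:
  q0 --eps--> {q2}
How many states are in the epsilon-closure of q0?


Starting from q0
Initialize closure = {q0}
Follow epsilon from q0 -> add q2
Final closure: {q0, q2}
Size = 2

2


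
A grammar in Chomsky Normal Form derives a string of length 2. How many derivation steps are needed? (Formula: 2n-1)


Chomsky Normal Form derivation:
String length n = 2
Each step either:
  - Splits a nonterminal into two (n-1 such steps)
  - Converts a nonterminal to terminal (n such steps)
Total = (n-1) + n = 2n - 1
= 2(2) - 1
= 4 - 1
= 3

3


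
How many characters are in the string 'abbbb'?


String: 'abbbb'
Counting characters:
  'a' appears 1 time(s)
  'b' appears 4 time(s)
Total length = 1 + 4 = 5

5


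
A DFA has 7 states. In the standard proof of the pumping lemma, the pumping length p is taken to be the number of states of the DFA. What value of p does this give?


Pumping lemma for regular languages (standard proof):
Take p = |Q|, the number of DFA states.
Any string of length >= |Q| passes through |Q|+1 states while reading its first |Q| symbols,
so by pigeonhole some state repeats, giving the loop that can be pumped.
Here |Q| = 7
Therefore the proof uses p = 7

7


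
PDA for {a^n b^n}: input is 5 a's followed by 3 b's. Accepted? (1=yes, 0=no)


Language requires equal numbers of a's and b's
PDA pushes for each 'a', pops for each 'b'
Number of a's = 5
Number of b's = 3
5 != 3 -> Reject

0


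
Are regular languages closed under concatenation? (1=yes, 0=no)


Regular languages are closed under:
- Union (DFA product construction)
- Intersection (DFA product construction)
- Complement (swap accept/reject states)
- Concatenation (NFA construction)
- Kleene star (NFA construction)
concatenation is in this list
Therefore: closed

1


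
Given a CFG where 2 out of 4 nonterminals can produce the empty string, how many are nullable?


Nonterminals: {S, A, B, C}
A nonterminal is nullable if it can derive epsilon
Counting nullable nonterminals: 2
Total nullable = 2

2


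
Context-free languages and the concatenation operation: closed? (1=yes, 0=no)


CFL closure properties:
  Closed under: union, concatenation, Kleene star
  NOT closed under: intersection, complement
Operation 'concatenation' is in closed list -> Yes (closed)

1


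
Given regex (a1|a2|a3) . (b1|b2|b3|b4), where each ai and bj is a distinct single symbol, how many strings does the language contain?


First group: 3 alternatives
Second group: 4 alternatives
Concatenation: each choice from group 1 pairs with each from group 2
Total = 3 x 4 = 12

12


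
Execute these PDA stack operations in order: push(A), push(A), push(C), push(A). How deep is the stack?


Tracing stack operations:
  push(A) -> stack = [A], depth=1
  push(A) -> stack = [A,A], depth=2
  push(C) -> stack = [A,A,C], depth=3
  push(A) -> stack = [A,A,C,A], depth=4
Final depth = 4

4


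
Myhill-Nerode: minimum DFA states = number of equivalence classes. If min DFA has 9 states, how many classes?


Myhill-Nerode theorem:
Number of equivalence classes = number of states in minimal DFA
Minimal DFA states = 9
Therefore equivalence classes = 9

9


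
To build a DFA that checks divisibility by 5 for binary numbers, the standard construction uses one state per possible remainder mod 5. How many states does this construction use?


Divisibility by 5 is tracked via the remainder mod 5: 0, 1, ..., 4
The construction assigns one state to each remainder
Number of remainders = 5

5


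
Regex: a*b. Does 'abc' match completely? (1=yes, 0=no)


Pattern: a*b
String: 'abc'
Pattern requires: zero or more 'a's followed by exactly one 'b'
Found 1 leading 'a's
Remaining: 'bc'
Remaining is not 'b' -> no match
Result: 0

0


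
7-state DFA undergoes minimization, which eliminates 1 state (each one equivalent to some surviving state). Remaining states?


Original DFA: 7 states
Redundant states removed: 1
Minimized states = original - removed
= 7 - 1
= 6

6


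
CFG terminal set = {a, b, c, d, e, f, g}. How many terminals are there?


Terminal symbols: a, b, c, d, e, f, g
Counting each: a (#1), b (#2), c (#3), d (#4), e (#5), f (#6), g (#7)
Total = 7

7


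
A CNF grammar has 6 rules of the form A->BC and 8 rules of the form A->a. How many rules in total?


CNF allows two rule forms:
  A -> BC (binary): 6 rules
  A -> a (terminal): 8 rules
Total = 6 + 8 = 14

14


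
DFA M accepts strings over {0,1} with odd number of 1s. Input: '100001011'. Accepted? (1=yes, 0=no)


DFA has 2 states: q_even (start, accept=no) and q_odd
Processing string '100001011' character by character:
  Position 0: read '1', 1-count=1 -> q_odd
  Position 1: read '0', 1-count=1 -> q_odd (no change)
  Position 2: read '0', 1-count=1 -> q_odd (no change)
  Position 3: read '0', 1-count=1 -> q_odd (no change)
  Position 4: read '0', 1-count=1 -> q_odd (no change)
  Position 5: read '1', 1-count=2 -> q_even
  Position 6: read '0', 1-count=2 -> q_even (no change)
  Position 7: read '1', 1-count=3 -> q_odd
  Position 8: read '1', 1-count=4 -> q_even
Final state: q_even, total 1s = 4 (even); the DFA requires an odd count -> reject

0


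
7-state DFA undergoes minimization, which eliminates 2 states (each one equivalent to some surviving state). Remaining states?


Original DFA: 7 states
Redundant states removed: 2
Minimized states = original - removed
= 7 - 2
= 5

5


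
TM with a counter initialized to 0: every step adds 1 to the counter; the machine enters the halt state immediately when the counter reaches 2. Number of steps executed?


Counter starts at 0. Counting sequence:
  Step 1: counter = 1
  Step 2: counter = 2
Counter reached 2 -> halt
Total steps = 2

2


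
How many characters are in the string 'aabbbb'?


String: 'aabbbb'
Counting characters:
  'a' appears 2 time(s)
  'b' appears 4 time(s)
Total length = 2 + 4 = 6

6


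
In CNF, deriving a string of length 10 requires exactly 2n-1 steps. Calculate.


Chomsky Normal Form derivation:
String length n = 10
Each step either:
  - Splits a nonterminal into two (n-1 such steps)
  - Converts a nonterminal to terminal (n such steps)
Total = (n-1) + n = 2n - 1
= 2(10) - 1
= 20 - 1
= 19

19


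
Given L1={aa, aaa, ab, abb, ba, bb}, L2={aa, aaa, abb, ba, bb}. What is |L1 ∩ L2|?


L1 = {aa, aaa, ab, abb, ba, bb}
L2 = {aa, aaa, abb, ba, bb}
Checking each string in L1 against L2:
  'aa': in L2? Yes
  'aaa': in L2? Yes
  'ab': in L2? No
  'abb': in L2? Yes
  'ba': in L2? Yes
  'bb': in L2? Yes
Intersection = {aa, aaa, abb, ba, bb}
|L1 ∩ L2| = 5

5


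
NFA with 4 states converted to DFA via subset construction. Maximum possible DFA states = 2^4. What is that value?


NFA has 4 states
Subset construction: each DFA state = subset of NFA states
Maximum subsets = 2^4
2^4 = 16

16


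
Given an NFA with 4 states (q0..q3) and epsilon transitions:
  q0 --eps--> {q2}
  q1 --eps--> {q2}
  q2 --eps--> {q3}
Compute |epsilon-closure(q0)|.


Starting from q0
Initialize closure = {q0}
Follow epsilon from q0 -> add q2
Follow epsilon from q2 -> add q3
Final closure: {q0, q2, q3}
Size = 3

3


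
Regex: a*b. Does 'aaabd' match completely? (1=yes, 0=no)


Pattern: a*b
String: 'aaabd'
Pattern requires: zero or more 'a's followed by exactly one 'b'
Found 3 leading 'a's
Remaining: 'bd'
Remaining is not 'b' -> no match
Result: 0

0


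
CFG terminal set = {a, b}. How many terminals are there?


Terminal symbols: a, b
Counting each: a (#1), b (#2)
Total = 2

2


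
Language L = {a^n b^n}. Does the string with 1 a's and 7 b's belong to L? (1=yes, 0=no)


Language requires equal numbers of a's and b's
PDA pushes for each 'a', pops for each 'b'
Number of a's = 1
Number of b's = 7
1 != 7 -> Reject

0


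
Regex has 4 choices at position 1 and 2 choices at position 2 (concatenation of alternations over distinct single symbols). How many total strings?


First group: 4 alternatives
Second group: 2 alternatives
Concatenation: each choice from group 1 pairs with each from group 2
Total = 4 x 2 = 8

8


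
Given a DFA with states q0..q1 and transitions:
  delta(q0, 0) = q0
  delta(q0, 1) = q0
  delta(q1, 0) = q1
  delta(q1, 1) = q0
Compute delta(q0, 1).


Looking up transition function:
delta(q0, 1) in the table
Row: q0, Column: 1
Result: q0

q0


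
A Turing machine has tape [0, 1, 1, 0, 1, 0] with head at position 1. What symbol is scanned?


Tape: [0, 1, 1, 0, 1, 0]
Positions: 0 1 2 3 4 5
Values:    0 1 1 0 1 0
Head at position 1
tape[1] = 1

1


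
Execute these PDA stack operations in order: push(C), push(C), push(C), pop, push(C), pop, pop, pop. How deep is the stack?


Tracing stack operations:
  push(C) -> stack = [C], depth=1
  push(C) -> stack = [C,C], depth=2
  push(C) -> stack = [C,C,C], depth=3
  pop -> removed C, stack = [C,C], depth=2
  push(C) -> stack = [C,C,C], depth=3
  pop -> removed C, stack = [C,C], depth=2
  pop -> removed C, stack = [C], depth=1
  pop -> removed C, stack = [], depth=0
Final depth = 0

0


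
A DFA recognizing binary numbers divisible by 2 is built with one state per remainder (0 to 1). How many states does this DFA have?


Divisibility by 2 is tracked via the remainder mod 2: 0, 1, ..., 1
The construction assigns one state to each remainder
Number of remainders = 2

2


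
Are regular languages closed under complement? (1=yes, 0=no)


Regular languages are closed under all standard operations:
- Union: Yes (product construction)
- Intersection: Yes (product construction)
- Complement: Yes (swap accept/reject)
- Concatenation: Yes (NFA construction)
Operation: complement -> Closed

1


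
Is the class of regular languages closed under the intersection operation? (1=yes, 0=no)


Regular languages are closed under:
- Union (DFA product construction)
- Intersection (DFA product construction)
- Complement (swap accept/reject states)
- Concatenation (NFA construction)
- Kleene star (NFA construction)
intersection is in this list
Therefore: closed

1


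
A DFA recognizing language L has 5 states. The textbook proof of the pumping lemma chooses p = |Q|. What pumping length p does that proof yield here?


Pumping lemma for regular languages (standard proof):
Take p = |Q|, the number of DFA states.
Any string of length >= |Q| passes through |Q|+1 states while reading its first |Q| symbols,
so by pigeonhole some state repeats, giving the loop that can be pumped.
Here |Q| = 5
Therefore the proof uses p = 5

5


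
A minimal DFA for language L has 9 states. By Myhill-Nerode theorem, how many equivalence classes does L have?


Myhill-Nerode theorem:
Number of equivalence classes = number of states in minimal DFA
Minimal DFA states = 9
Therefore equivalence classes = 9

9


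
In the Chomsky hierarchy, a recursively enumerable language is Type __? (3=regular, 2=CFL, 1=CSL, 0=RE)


Chomsky hierarchy levels:
  Type 3: Regular (DFA/NFA/regex)
  Type 2: Context-free (PDA)
  Type 1: Context-sensitive
  Type 0: Recursively enumerable (TM)
'recursively enumerable' corresponds to Type 0

0


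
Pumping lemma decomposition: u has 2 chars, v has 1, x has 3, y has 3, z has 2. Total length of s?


|s| = |u| + |v| + |x| + |y| + |z|
= 2 + 1 + 3 + 3 + 2
= 3 + 3 + 5
= 6 + 5
= 11

11


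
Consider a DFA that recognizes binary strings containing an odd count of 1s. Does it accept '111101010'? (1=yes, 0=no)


DFA has 2 states: q_even (start, accept=no) and q_odd
Processing string '111101010' character by character:
  Position 0: read '1', 1-count=1 -> q_odd
  Position 1: read '1', 1-count=2 -> q_even
  Position 2: read '1', 1-count=3 -> q_odd
  Position 3: read '1', 1-count=4 -> q_even
  Position 4: read '0', 1-count=4 -> q_even (no change)
  Position 5: read '1', 1-count=5 -> q_odd
  Position 6: read '0', 1-count=5 -> q_odd (no change)
  Position 7: read '1', 1-count=6 -> q_even
  Position 8: read '0', 1-count=6 -> q_even (no change)
Final state: q_even, total 1s = 6 (even); the DFA requires an odd count -> reject

0


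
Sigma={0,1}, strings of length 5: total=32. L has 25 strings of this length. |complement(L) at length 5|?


Alphabet: {0,1}
String length: 5
Total strings of length 5 = 2^5 = 32
Strings in L = 25
Complement = total - |L|
= 32 - 25
= 7

7


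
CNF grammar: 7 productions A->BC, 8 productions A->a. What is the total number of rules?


CNF allows two rule forms:
  A -> BC (binary): 7 rules
  A -> a (terminal): 8 rules
Total = 7 + 8 = 15

15


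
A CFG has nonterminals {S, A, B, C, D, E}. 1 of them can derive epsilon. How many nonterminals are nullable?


Nonterminals: {S, A, B, C, D, E}
A nonterminal is nullable if it can derive epsilon
Counting nullable nonterminals: 1
Total nullable = 1

1


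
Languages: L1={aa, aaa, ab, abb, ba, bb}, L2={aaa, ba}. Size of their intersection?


L1 = {aa, aaa, ab, abb, ba, bb}
L2 = {aaa, ba}
Checking each string in L1 against L2:
  'aa': in L2? No
  'aaa': in L2? Yes
  'ab': in L2? No
  'abb': in L2? No
  'ba': in L2? Yes
  'bb': in L2? No
Intersection = {aaa, ba}
|L1 ∩ L2| = 2

2


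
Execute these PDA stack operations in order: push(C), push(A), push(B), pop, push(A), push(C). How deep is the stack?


Tracing stack operations:
  push(C) -> stack = [C], depth=1
  push(A) -> stack = [C,A], depth=2
  push(B) -> stack = [C,A,B], depth=3
  pop -> removed B, stack = [C,A], depth=2
  push(A) -> stack = [C,A,A], depth=3
  push(C) -> stack = [C,A,A,C], depth=4
Final depth = 4

4


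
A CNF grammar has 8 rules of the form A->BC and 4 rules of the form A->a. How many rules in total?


CNF allows two rule forms:
  A -> BC (binary): 8 rules
  A -> a (terminal): 4 rules
Total = 8 + 4 = 12

12


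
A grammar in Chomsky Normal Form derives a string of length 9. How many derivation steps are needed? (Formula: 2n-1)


Chomsky Normal Form derivation:
String length n = 9
Each step either:
  - Splits a nonterminal into two (n-1 such steps)
  - Converts a nonterminal to terminal (n such steps)
Total = (n-1) + n = 2n - 1
= 2(9) - 1
= 18 - 1
= 17

17


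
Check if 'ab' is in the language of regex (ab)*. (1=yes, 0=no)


Pattern: (ab)*
String: 'ab'
Pattern requires: zero or more repetitions of 'ab'
Pairs: ['ab']
All pairs are 'ab'? Yes
Result: 1

1


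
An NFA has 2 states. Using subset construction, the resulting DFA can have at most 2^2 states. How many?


NFA has 2 states
Subset construction: each DFA state = subset of NFA states
Maximum subsets = 2^2
2^2 = 4

4


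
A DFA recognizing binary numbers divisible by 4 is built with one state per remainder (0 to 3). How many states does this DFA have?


Divisibility by 4 is tracked via the remainder mod 4: 0, 1, ..., 3
The construction assigns one state to each remainder
Number of remainders = 4

4


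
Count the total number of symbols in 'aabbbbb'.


String: 'aabbbbb'
Counting characters:
  'a' appears 2 time(s)
  'b' appears 5 time(s)
Total length = 2 + 5 = 7

7


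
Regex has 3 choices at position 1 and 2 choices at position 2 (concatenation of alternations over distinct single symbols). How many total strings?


First group: 3 alternatives
Second group: 2 alternatives
Concatenation: each choice from group 1 pairs with each from group 2
Total = 3 x 2 = 6

6


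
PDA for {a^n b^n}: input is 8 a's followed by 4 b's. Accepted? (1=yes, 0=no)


Language requires equal numbers of a's and b's
PDA pushes for each 'a', pops for each 'b'
Number of a's = 8
Number of b's = 4
8 != 4 -> Reject

0


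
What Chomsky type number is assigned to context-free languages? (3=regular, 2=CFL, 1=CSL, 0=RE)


Chomsky hierarchy levels:
  Type 3: Regular (DFA/NFA/regex)
  Type 2: Context-free (PDA)
  Type 1: Context-sensitive
  Type 0: Recursively enumerable (TM)
'context-free' corresponds to Type 2

2


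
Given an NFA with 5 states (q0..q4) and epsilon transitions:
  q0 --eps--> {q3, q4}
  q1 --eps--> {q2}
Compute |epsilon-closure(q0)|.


Starting from q0
Initialize closure = {q0}
Follow epsilon from q0 -> add q3
Follow epsilon from q0 -> add q4
Final closure: {q0, q3, q4}
Size = 3

3


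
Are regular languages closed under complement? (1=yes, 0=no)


Regular languages are closed under all standard operations:
- Union: Yes (product construction)
- Intersection: Yes (product construction)
- Complement: Yes (swap accept/reject)
- Concatenation: Yes (NFA construction)
Operation: complement -> Closed

1


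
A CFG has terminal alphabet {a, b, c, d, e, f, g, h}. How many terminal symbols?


Terminal symbols: a, b, c, d, e, f, g, h
Counting each: a (#1), b (#2), c (#3), d (#4), e (#5), f (#6), g (#7), h (#8)
Total = 8

8


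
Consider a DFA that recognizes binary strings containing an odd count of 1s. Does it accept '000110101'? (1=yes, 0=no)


DFA has 2 states: q_even (start, accept=no) and q_odd
Processing string '000110101' character by character:
  Position 0: read '0', 1-count=0 -> q_even (no change)
  Position 1: read '0', 1-count=0 -> q_even (no change)
  Position 2: read '0', 1-count=0 -> q_even (no change)
  Position 3: read '1', 1-count=1 -> q_odd
  Position 4: read '1', 1-count=2 -> q_even
  Position 5: read '0', 1-count=2 -> q_even (no change)
  Position 6: read '1', 1-count=3 -> q_odd
  Position 7: read '0', 1-count=3 -> q_odd (no change)
  Position 8: read '1', 1-count=4 -> q_even
Final state: q_even, total 1s = 4 (even); the DFA requires an odd count -> reject

0


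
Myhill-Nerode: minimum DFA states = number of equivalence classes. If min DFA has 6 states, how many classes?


Myhill-Nerode theorem:
Number of equivalence classes = number of states in minimal DFA
Minimal DFA states = 6
Therefore equivalence classes = 6

6


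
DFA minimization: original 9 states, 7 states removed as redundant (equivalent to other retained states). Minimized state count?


Original DFA: 9 states
Redundant states removed: 7
Minimized states = original - removed
= 9 - 7
= 2

2


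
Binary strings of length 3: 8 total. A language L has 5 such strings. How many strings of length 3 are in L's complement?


Alphabet: {0,1}
String length: 3
Total strings of length 3 = 2^3 = 8
Strings in L = 5
Complement = total - |L|
= 8 - 5
= 3

3


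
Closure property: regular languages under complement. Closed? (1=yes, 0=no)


Regular languages are closed under:
- Union (DFA product construction)
- Intersection (DFA product construction)
- Complement (swap accept/reject states)
- Concatenation (NFA construction)
- Kleene star (NFA construction)
complement is in this list
Therefore: closed

1


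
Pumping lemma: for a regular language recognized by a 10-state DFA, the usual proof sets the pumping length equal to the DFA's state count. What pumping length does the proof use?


Pumping lemma for regular languages (standard proof):
Take p = |Q|, the number of DFA states.
Any string of length >= |Q| passes through |Q|+1 states while reading its first |Q| symbols,
so by pigeonhole some state repeats, giving the loop that can be pumped.
Here |Q| = 10
Therefore the proof uses p = 10

10


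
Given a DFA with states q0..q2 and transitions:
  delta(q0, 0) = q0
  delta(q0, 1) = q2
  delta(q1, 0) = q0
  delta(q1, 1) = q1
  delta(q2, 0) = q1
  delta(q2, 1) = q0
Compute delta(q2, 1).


Looking up transition function:
delta(q2, 1) in the table
Row: q2, Column: 1
Result: q0

q0


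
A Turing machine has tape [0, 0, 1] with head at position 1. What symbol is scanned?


Tape: [0, 0, 1]
Positions: 0 1 2
Values:    0 0 1
Head at position 1
tape[1] = 0

0


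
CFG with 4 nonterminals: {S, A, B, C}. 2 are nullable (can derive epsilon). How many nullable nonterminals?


Nonterminals: {S, A, B, C}
A nonterminal is nullable if it can derive epsilon
Counting nullable nonterminals: 2
Total nullable = 2

2


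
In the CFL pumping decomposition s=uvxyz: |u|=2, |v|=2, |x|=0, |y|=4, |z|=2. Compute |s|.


|s| = |u| + |v| + |x| + |y| + |z|
= 2 + 2 + 0 + 4 + 2
= 4 + 0 + 6
= 4 + 6
= 10

10


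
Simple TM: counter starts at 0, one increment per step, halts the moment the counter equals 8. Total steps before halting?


Counter starts at 0. Counting sequence:
  Step 1: counter = 1
  Step 2: counter = 2
  Step 3: counter = 3
  Step 4: counter = 4
  Step 5: counter = 5
  Step 6: counter = 6
  Step 7: counter = 7
  Step 8: counter = 8
Counter reached 8 -> halt
Total steps = 8

8


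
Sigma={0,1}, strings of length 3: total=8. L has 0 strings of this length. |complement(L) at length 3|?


Alphabet: {0,1}
String length: 3
Total strings of length 3 = 2^3 = 8
Strings in L = 0
Complement = total - |L|
= 8 - 0
= 8

8


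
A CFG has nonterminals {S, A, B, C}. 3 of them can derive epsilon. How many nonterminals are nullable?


Nonterminals: {S, A, B, C}
A nonterminal is nullable if it can derive epsilon
Counting nullable nonterminals: 3
Total nullable = 3

3


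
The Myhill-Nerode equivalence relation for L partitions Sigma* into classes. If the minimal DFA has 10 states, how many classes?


Myhill-Nerode theorem:
Number of equivalence classes = number of states in minimal DFA
Minimal DFA states = 10
Therefore equivalence classes = 10

10


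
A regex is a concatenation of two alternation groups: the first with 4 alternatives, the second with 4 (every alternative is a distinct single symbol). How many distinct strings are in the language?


First group: 4 alternatives
Second group: 4 alternatives
Concatenation: each choice from group 1 pairs with each from group 2
Total = 4 x 4 = 16

16


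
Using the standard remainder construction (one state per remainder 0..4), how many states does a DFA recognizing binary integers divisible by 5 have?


Divisibility by 5 is tracked via the remainder mod 5: 0, 1, ..., 4
The construction assigns one state to each remainder
Number of remainders = 5

5


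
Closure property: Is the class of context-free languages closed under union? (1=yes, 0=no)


CFL closure properties:
  Closed under: union, concatenation, Kleene star
  NOT closed under: intersection, complement
Operation 'union' is in closed list -> Yes (closed)

1


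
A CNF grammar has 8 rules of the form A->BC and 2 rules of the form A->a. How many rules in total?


CNF allows two rule forms:
  A -> BC (binary): 8 rules
  A -> a (terminal): 2 rules
Total = 8 + 2 = 10

10


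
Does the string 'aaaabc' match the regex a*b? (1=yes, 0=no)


Pattern: a*b
String: 'aaaabc'
Pattern requires: zero or more 'a's followed by exactly one 'b'
Found 4 leading 'a's
Remaining: 'bc'
Remaining is not 'b' -> no match
Result: 0

0


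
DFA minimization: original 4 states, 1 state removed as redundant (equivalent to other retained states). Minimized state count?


Original DFA: 4 states
Redundant states removed: 1
Minimized states = original - removed
= 4 - 1
= 3

3


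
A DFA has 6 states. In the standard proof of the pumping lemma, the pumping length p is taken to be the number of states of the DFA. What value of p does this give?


Pumping lemma for regular languages (standard proof):
Take p = |Q|, the number of DFA states.
Any string of length >= |Q| passes through |Q|+1 states while reading its first |Q| symbols,
so by pigeonhole some state repeats, giving the loop that can be pumped.
Here |Q| = 6
Therefore the proof uses p = 6

6


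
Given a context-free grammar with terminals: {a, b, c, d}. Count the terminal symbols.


Terminal symbols: a, b, c, d
Counting each: a (#1), b (#2), c (#3), d (#4)
Total = 4

4


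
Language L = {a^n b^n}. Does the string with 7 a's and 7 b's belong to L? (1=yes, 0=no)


Language requires equal numbers of a's and b's
PDA pushes for each 'a', pops for each 'b'
Number of a's = 7
Number of b's = 7
7 == 7 -> Accept

1


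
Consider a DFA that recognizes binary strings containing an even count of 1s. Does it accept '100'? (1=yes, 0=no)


DFA has 2 states: q_even (start, accept=yes) and q_odd
Processing string '100' character by character:
  Position 0: read '1', 1-count=1 -> q_odd
  Position 1: read '0', 1-count=1 -> q_odd (no change)
  Position 2: read '0', 1-count=1 -> q_odd (no change)
Final state: q_odd, total 1s = 1 (odd); the DFA requires an even count -> reject

0


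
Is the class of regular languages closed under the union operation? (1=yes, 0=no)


Regular languages are closed under:
- Union (DFA product construction)
- Intersection (DFA product construction)
- Complement (swap accept/reject states)
- Concatenation (NFA construction)
- Kleene star (NFA construction)
union is in this list
Therefore: closed

1


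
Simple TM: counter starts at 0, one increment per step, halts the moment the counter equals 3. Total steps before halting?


Counter starts at 0. Counting sequence:
  Step 1: counter = 1
  Step 2: counter = 2
  Step 3: counter = 3
Counter reached 3 -> halt
Total steps = 3

3


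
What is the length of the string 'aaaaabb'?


String: 'aaaaabb'
Counting characters:
  'a' appears 5 time(s)
  'b' appears 2 time(s)
Total length = 5 + 2 = 7

7


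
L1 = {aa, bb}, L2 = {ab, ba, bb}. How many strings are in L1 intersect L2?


L1 = {aa, bb}
L2 = {ab, ba, bb}
Checking each string in L1 against L2:
  'aa': in L2? No
  'bb': in L2? Yes
Intersection = {bb}
|L1 ∩ L2| = 1

1


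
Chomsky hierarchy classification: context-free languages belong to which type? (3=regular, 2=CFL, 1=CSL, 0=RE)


Chomsky hierarchy levels:
  Type 3: Regular (DFA/NFA/regex)
  Type 2: Context-free (PDA)
  Type 1: Context-sensitive
  Type 0: Recursively enumerable (TM)
'context-free' corresponds to Type 2

2


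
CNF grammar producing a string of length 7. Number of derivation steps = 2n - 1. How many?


Chomsky Normal Form derivation:
String length n = 7
Each step either:
  - Splits a nonterminal into two (n-1 such steps)
  - Converts a nonterminal to terminal (n such steps)
Total = (n-1) + n = 2n - 1
= 2(7) - 1
= 14 - 1
= 13

13


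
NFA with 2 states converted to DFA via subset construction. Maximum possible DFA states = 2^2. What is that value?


NFA has 2 states
Subset construction: each DFA state = subset of NFA states
Maximum subsets = 2^2
2^2 = 4

4


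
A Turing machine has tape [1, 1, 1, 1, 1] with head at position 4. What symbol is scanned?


Tape: [1, 1, 1, 1, 1]
Positions: 0 1 2 3 4
Values:    1 1 1 1 1
Head at position 4
tape[4] = 1

1


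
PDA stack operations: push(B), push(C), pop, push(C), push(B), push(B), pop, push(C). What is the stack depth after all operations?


Tracing stack operations:
  push(B) -> stack = [B], depth=1
  push(C) -> stack = [B,C], depth=2
  pop -> removed C, stack = [B], depth=1
  push(C) -> stack = [B,C], depth=2
  push(B) -> stack = [B,C,B], depth=3
  push(B) -> stack = [B,C,B,B], depth=4
  pop -> removed B, stack = [B,C,B], depth=3
  push(C) -> stack = [B,C,B,C], depth=4
Final depth = 4

4


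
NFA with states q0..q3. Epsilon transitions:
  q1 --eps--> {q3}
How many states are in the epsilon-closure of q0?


Starting from q0
Initialize closure = {q0}
q0 has no outgoing epsilon transitions -> nothing to add
Final closure: {q0}
Size = 1

1


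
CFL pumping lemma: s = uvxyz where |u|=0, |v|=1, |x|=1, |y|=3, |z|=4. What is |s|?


|s| = |u| + |v| + |x| + |y| + |z|
= 0 + 1 + 1 + 3 + 4
= 1 + 1 + 7
= 2 + 7
= 9

9


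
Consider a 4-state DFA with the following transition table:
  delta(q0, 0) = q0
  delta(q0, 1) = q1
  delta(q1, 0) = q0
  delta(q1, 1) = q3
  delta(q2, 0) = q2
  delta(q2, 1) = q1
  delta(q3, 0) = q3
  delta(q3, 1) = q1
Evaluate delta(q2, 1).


Looking up transition function:
delta(q2, 1) in the table
Row: q2, Column: 1
Result: q1

q1


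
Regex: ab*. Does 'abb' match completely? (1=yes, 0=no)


Pattern: ab*
String: 'abb'
Pattern requires: exactly one 'a' followed by zero or more 'b's
First char is 'a' -> OK
Rest 'bb': all b's? Yes
Result: 1

1


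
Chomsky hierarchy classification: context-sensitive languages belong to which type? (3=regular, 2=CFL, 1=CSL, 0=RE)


Chomsky hierarchy levels:
  Type 3: Regular (DFA/NFA/regex)
  Type 2: Context-free (PDA)
  Type 1: Context-sensitive
  Type 0: Recursively enumerable (TM)
'context-sensitive' corresponds to Type 1

1


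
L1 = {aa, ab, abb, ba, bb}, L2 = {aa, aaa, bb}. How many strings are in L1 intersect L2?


L1 = {aa, ab, abb, ba, bb}
L2 = {aa, aaa, bb}
Checking each string in L1 against L2:
  'aa': in L2? Yes
  'ab': in L2? No
  'abb': in L2? No
  'ba': in L2? No
  'bb': in L2? Yes
Intersection = {aa, bb}
|L1 ∩ L2| = 2

2


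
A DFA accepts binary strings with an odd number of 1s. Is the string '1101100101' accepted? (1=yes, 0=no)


DFA has 2 states: q_even (start, accept=no) and q_odd
Processing string '1101100101' character by character:
  Position 0: read '1', 1-count=1 -> q_odd
  Position 1: read '1', 1-count=2 -> q_even
  Position 2: read '0', 1-count=2 -> q_even (no change)
  Position 3: read '1', 1-count=3 -> q_odd
  Position 4: read '1', 1-count=4 -> q_even
  Position 5: read '0', 1-count=4 -> q_even (no change)
  Position 6: read '0', 1-count=4 -> q_even (no change)
  Position 7: read '1', 1-count=5 -> q_odd
  Position 8: read '0', 1-count=5 -> q_odd (no change)
  Position 9: read '1', 1-count=6 -> q_even
Final state: q_even, total 1s = 6 (even); the DFA requires an odd count -> reject

0


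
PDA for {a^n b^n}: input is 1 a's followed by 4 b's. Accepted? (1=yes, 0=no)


Language requires equal numbers of a's and b's
PDA pushes for each 'a', pops for each 'b'
Number of a's = 1
Number of b's = 4
1 != 4 -> Reject

0


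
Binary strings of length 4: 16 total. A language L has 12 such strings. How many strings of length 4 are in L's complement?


Alphabet: {0,1}
String length: 4
Total strings of length 4 = 2^4 = 16
Strings in L = 12
Complement = total - |L|
= 16 - 12
= 4

4


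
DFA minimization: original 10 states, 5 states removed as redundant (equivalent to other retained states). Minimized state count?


Original DFA: 10 states
Redundant states removed: 5
Minimized states = original - removed
= 10 - 5
= 5

5


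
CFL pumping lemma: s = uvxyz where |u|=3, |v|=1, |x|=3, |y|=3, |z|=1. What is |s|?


|s| = |u| + |v| + |x| + |y| + |z|
= 3 + 1 + 3 + 3 + 1
= 4 + 3 + 4
= 7 + 4
= 11

11


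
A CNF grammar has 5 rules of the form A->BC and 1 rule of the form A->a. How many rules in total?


CNF allows two rule forms:
  A -> BC (binary): 5 rules
  A -> a (terminal): 1 rule
Total = 5 + 1 = 6

6


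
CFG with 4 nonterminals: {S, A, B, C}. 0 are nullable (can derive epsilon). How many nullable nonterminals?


Nonterminals: {S, A, B, C}
A nonterminal is nullable if it can derive epsilon
Counting nullable nonterminals: 0
Total nullable = 0

0
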